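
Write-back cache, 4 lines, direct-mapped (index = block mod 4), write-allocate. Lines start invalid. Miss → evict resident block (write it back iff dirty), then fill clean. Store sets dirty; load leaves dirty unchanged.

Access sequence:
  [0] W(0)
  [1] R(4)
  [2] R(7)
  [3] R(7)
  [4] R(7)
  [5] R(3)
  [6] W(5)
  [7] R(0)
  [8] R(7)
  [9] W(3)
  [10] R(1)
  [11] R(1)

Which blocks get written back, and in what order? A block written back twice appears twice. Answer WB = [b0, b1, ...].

WB = [0, 5]

0: W B0 -> L0 miss  d=D]
1: R B4 -> L0 miss wb->B0  d=-]
2: R B7 -> L3 miss  d=-]
3: R B7 -> L3 hit  d=-]
4: R B7 -> L3 hit  d=-]
5: R B3 -> L3 miss  d=-]
6: W B5 -> L1 miss  d=D]
7: R B0 -> L0 miss  d=-]
8: R B7 -> L3 miss  d=-]
9: W B3 -> L3 miss  d=D]
10: R B1 -> L1 miss wb->B5  d=-]
11: R B1 -> L1 hit  d=-]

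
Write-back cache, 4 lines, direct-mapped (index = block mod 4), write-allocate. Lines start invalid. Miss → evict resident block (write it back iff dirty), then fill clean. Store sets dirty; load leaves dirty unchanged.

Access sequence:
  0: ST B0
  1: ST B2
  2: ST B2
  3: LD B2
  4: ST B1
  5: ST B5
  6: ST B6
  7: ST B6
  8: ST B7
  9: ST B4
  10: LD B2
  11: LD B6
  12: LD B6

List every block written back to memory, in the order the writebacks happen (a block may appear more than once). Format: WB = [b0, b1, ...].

WB = [1, 2, 0, 6]

  0 | W B0 → L0 miss [D]
  1 | W B2 → L2 miss [D]
  2 | W B2 → L2 hit [D]
  3 | R B2 → L2 hit [D]
  4 | W B1 → L1 miss [D]
  5 | W B5 → L1 miss wb→B1 [D]
  6 | W B6 → L2 miss wb→B2 [D]
  7 | W B6 → L2 hit [D]
  8 | W B7 → L3 miss [D]
  9 | W B4 → L0 miss wb→B0 [D]
  10 | R B2 → L2 miss wb→B6 [-]
  11 | R B6 → L2 miss [-]
  12 | R B6 → L2 hit [-]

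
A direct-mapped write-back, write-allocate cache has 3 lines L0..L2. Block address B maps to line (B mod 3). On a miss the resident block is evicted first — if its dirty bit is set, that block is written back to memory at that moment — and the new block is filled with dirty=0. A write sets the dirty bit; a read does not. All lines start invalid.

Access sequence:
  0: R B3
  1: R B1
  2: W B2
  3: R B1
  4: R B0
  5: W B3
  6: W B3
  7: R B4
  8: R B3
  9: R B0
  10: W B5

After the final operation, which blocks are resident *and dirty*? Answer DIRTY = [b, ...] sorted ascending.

0: R B3 → L0 miss [-]
1: R B1 → L1 miss [-]
2: W B2 → L2 miss [D]
3: R B1 → L1 hit [-]
4: R B0 → L0 miss [-]
5: W B3 → L0 miss [D]
6: W B3 → L0 hit [D]
7: R B4 → L1 miss [-]
8: R B3 → L0 hit [D]
9: R B0 → L0 miss wb→B3 [-]
10: W B5 → L2 miss wb→B2 [D]

DIRTY = [5]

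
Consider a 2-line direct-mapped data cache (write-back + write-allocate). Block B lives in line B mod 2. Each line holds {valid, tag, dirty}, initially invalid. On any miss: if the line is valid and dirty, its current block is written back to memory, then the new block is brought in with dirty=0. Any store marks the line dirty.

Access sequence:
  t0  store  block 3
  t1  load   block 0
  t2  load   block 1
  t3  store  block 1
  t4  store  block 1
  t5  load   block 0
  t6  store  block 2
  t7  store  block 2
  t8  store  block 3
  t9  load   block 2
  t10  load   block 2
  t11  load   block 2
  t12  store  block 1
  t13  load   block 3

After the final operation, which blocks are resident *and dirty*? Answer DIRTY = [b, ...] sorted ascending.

DIRTY = [2]

0: W B3 -> L1 miss  d=D]
1: R B0 -> L0 miss  d=-]
2: R B1 -> L1 miss wb->B3  d=-]
3: W B1 -> L1 hit  d=D]
4: W B1 -> L1 hit  d=D]
5: R B0 -> L0 hit  d=-]
6: W B2 -> L0 miss  d=D]
7: W B2 -> L0 hit  d=D]
8: W B3 -> L1 miss wb->B1  d=D]
9: R B2 -> L0 hit  d=D]
10: R B2 -> L0 hit  d=D]
11: R B2 -> L0 hit  d=D]
12: W B1 -> L1 miss wb->B3  d=D]
13: R B3 -> L1 miss wb->B1  d=-]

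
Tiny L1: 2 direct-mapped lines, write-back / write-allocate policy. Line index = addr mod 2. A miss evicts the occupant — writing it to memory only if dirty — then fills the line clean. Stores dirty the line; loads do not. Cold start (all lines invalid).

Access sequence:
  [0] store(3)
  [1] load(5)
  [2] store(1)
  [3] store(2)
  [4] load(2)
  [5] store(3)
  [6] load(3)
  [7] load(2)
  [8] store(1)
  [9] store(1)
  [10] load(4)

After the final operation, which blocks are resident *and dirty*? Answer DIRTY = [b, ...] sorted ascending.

DIRTY = [1]

0: W B3 → L1 miss [D]
1: R B5 → L1 miss wb→B3 [-]
2: W B1 → L1 miss [D]
3: W B2 → L0 miss [D]
4: R B2 → L0 hit [D]
5: W B3 → L1 miss wb→B1 [D]
6: R B3 → L1 hit [D]
7: R B2 → L0 hit [D]
8: W B1 → L1 miss wb→B3 [D]
9: W B1 → L1 hit [D]
10: R B4 → L0 miss wb→B2 [-]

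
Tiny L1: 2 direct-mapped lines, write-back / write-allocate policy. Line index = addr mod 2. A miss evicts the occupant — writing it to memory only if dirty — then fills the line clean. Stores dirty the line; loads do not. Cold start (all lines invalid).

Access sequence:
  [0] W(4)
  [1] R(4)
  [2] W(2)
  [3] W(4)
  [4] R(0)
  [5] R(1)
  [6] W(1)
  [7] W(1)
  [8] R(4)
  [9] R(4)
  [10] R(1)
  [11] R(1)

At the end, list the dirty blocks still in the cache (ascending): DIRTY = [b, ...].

0: W B4 → L0 miss [D]
1: R B4 → L0 hit [D]
2: W B2 → L0 miss wb→B4 [D]
3: W B4 → L0 miss wb→B2 [D]
4: R B0 → L0 miss wb→B4 [-]
5: R B1 → L1 miss [-]
6: W B1 → L1 hit [D]
7: W B1 → L1 hit [D]
8: R B4 → L0 miss [-]
9: R B4 → L0 hit [-]
10: R B1 → L1 hit [D]
11: R B1 → L1 hit [D]

DIRTY = [1]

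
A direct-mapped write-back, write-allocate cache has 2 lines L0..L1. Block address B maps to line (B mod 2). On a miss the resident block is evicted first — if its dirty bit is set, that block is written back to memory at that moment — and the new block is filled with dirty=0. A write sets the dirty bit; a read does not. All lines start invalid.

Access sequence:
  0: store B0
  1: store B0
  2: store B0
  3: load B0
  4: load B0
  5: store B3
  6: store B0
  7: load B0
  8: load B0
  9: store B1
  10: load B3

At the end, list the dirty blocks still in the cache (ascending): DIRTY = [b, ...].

DIRTY = [0]

  0 | W B0 → L0 miss [D]
  1 | W B0 → L0 hit [D]
  2 | W B0 → L0 hit [D]
  3 | R B0 → L0 hit [D]
  4 | R B0 → L0 hit [D]
  5 | W B3 → L1 miss [D]
  6 | W B0 → L0 hit [D]
  7 | R B0 → L0 hit [D]
  8 | R B0 → L0 hit [D]
  9 | W B1 → L1 miss wb→B3 [D]
  10 | R B3 → L1 miss wb→B1 [-]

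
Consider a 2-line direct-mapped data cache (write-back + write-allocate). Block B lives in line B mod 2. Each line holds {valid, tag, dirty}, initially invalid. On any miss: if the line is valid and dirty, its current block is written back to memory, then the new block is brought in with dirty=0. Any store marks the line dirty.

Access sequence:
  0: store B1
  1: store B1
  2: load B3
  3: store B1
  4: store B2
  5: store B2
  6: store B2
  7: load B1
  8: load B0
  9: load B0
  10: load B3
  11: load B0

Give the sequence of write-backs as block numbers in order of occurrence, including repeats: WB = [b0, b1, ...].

WB = [1, 2, 1]

0: W B1 -> L1 miss  d=D]
1: W B1 -> L1 hit  d=D]
2: R B3 -> L1 miss wb->B1  d=-]
3: W B1 -> L1 miss  d=D]
4: W B2 -> L0 miss  d=D]
5: W B2 -> L0 hit  d=D]
6: W B2 -> L0 hit  d=D]
7: R B1 -> L1 hit  d=D]
8: R B0 -> L0 miss wb->B2  d=-]
9: R B0 -> L0 hit  d=-]
10: R B3 -> L1 miss wb->B1  d=-]
11: R B0 -> L0 hit  d=-]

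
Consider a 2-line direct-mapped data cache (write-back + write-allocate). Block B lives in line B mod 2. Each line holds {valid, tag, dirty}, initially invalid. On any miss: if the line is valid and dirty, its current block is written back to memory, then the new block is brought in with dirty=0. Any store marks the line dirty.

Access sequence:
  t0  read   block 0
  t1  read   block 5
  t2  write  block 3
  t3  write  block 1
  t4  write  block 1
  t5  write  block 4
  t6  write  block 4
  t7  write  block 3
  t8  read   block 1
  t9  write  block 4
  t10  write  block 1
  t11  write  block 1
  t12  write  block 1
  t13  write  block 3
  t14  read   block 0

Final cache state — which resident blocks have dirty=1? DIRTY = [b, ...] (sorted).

DIRTY = [3]

0: R B0 → L0 miss [-]
1: R B5 → L1 miss [-]
2: W B3 → L1 miss [D]
3: W B1 → L1 miss wb→B3 [D]
4: W B1 → L1 hit [D]
5: W B4 → L0 miss [D]
6: W B4 → L0 hit [D]
7: W B3 → L1 miss wb→B1 [D]
8: R B1 → L1 miss wb→B3 [-]
9: W B4 → L0 hit [D]
10: W B1 → L1 hit [D]
11: W B1 → L1 hit [D]
12: W B1 → L1 hit [D]
13: W B3 → L1 miss wb→B1 [D]
14: R B0 → L0 miss wb→B4 [-]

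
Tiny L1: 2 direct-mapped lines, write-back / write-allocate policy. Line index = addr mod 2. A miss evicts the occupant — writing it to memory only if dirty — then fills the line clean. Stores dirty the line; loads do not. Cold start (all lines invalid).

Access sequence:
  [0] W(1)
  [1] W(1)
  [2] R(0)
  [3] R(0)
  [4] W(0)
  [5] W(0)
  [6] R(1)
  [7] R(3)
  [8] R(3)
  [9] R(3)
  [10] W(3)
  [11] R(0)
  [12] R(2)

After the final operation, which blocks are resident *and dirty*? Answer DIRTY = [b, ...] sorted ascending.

DIRTY = [3]

  0 | W B1 → L1 miss [D]
  1 | W B1 → L1 hit [D]
  2 | R B0 → L0 miss [-]
  3 | R B0 → L0 hit [-]
  4 | W B0 → L0 hit [D]
  5 | W B0 → L0 hit [D]
  6 | R B1 → L1 hit [D]
  7 | R B3 → L1 miss wb→B1 [-]
  8 | R B3 → L1 hit [-]
  9 | R B3 → L1 hit [-]
  10 | W B3 → L1 hit [D]
  11 | R B0 → L0 hit [D]
  12 | R B2 → L0 miss wb→B0 [-]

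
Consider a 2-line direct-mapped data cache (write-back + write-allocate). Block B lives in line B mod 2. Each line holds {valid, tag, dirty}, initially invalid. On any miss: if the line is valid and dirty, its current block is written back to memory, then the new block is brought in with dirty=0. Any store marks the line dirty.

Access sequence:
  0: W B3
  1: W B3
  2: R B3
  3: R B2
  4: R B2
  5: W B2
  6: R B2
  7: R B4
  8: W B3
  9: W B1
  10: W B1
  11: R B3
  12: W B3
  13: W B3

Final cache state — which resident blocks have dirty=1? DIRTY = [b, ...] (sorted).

DIRTY = [3]

  0 | W B3 → L1 miss [D]
  1 | W B3 → L1 hit [D]
  2 | R B3 → L1 hit [D]
  3 | R B2 → L0 miss [-]
  4 | R B2 → L0 hit [-]
  5 | W B2 → L0 hit [D]
  6 | R B2 → L0 hit [D]
  7 | R B4 → L0 miss wb→B2 [-]
  8 | W B3 → L1 hit [D]
  9 | W B1 → L1 miss wb→B3 [D]
  10 | W B1 → L1 hit [D]
  11 | R B3 → L1 miss wb→B1 [-]
  12 | W B3 → L1 hit [D]
  13 | W B3 → L1 hit [D]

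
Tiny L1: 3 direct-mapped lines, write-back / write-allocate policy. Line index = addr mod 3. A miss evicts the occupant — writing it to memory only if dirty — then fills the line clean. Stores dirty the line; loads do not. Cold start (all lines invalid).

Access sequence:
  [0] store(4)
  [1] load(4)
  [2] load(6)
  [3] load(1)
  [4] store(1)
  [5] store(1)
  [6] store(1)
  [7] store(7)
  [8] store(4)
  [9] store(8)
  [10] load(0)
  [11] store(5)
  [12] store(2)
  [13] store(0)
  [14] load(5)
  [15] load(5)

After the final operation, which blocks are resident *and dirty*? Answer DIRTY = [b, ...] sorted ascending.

0: W B4 -> L1 miss  d=D]
1: R B4 -> L1 hit  d=D]
2: R B6 -> L0 miss  d=-]
3: R B1 -> L1 miss wb->B4  d=-]
4: W B1 -> L1 hit  d=D]
5: W B1 -> L1 hit  d=D]
6: W B1 -> L1 hit  d=D]
7: W B7 -> L1 miss wb->B1  d=D]
8: W B4 -> L1 miss wb->B7  d=D]
9: W B8 -> L2 miss  d=D]
10: R B0 -> L0 miss  d=-]
11: W B5 -> L2 miss wb->B8  d=D]
12: W B2 -> L2 miss wb->B5  d=D]
13: W B0 -> L0 hit  d=D]
14: R B5 -> L2 miss wb->B2  d=-]
15: R B5 -> L2 hit  d=-]

DIRTY = [0, 4]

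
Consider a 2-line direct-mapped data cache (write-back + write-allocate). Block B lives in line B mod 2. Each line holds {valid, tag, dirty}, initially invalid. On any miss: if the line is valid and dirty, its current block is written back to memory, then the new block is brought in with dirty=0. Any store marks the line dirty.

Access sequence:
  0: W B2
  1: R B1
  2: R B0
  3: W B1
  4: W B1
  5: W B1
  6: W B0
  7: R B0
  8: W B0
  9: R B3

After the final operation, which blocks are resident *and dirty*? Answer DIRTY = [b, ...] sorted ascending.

  0 | W B2 → L0 miss [D]
  1 | R B1 → L1 miss [-]
  2 | R B0 → L0 miss wb→B2 [-]
  3 | W B1 → L1 hit [D]
  4 | W B1 → L1 hit [D]
  5 | W B1 → L1 hit [D]
  6 | W B0 → L0 hit [D]
  7 | R B0 → L0 hit [D]
  8 | W B0 → L0 hit [D]
  9 | R B3 → L1 miss wb→B1 [-]

DIRTY = [0]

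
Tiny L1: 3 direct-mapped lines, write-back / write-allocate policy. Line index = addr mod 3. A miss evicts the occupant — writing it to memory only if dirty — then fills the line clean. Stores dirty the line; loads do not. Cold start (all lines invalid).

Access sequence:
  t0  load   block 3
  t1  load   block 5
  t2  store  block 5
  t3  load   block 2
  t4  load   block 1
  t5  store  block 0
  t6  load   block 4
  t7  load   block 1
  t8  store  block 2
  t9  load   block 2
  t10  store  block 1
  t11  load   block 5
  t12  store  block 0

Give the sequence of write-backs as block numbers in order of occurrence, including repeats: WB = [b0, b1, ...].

WB = [5, 2]

0: R B3 → L0 miss [-]
1: R B5 → L2 miss [-]
2: W B5 → L2 hit [D]
3: R B2 → L2 miss wb→B5 [-]
4: R B1 → L1 miss [-]
5: W B0 → L0 miss [D]
6: R B4 → L1 miss [-]
7: R B1 → L1 miss [-]
8: W B2 → L2 hit [D]
9: R B2 → L2 hit [D]
10: W B1 → L1 hit [D]
11: R B5 → L2 miss wb→B2 [-]
12: W B0 → L0 hit [D]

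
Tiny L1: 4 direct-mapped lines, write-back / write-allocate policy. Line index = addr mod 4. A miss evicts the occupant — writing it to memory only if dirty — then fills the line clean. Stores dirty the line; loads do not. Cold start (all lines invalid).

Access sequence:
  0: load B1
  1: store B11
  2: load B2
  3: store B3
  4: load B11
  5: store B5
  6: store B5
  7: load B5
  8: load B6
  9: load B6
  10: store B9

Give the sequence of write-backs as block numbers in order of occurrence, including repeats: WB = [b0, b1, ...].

WB = [11, 3, 5]

0: R B1 → L1 miss [-]
1: W B11 → L3 miss [D]
2: R B2 → L2 miss [-]
3: W B3 → L3 miss wb→B11 [D]
4: R B11 → L3 miss wb→B3 [-]
5: W B5 → L1 miss [D]
6: W B5 → L1 hit [D]
7: R B5 → L1 hit [D]
8: R B6 → L2 miss [-]
9: R B6 → L2 hit [-]
10: W B9 → L1 miss wb→B5 [D]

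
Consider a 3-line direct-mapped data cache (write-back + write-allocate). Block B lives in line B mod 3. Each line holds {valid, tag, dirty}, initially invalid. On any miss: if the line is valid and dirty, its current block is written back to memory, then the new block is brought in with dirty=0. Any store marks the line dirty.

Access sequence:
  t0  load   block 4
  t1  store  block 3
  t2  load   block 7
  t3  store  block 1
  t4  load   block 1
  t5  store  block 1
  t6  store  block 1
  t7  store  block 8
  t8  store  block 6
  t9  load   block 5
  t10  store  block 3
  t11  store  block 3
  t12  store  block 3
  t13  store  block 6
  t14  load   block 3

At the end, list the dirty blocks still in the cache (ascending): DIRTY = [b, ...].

0: R B4 → L1 miss [-]
1: W B3 → L0 miss [D]
2: R B7 → L1 miss [-]
3: W B1 → L1 miss [D]
4: R B1 → L1 hit [D]
5: W B1 → L1 hit [D]
6: W B1 → L1 hit [D]
7: W B8 → L2 miss [D]
8: W B6 → L0 miss wb→B3 [D]
9: R B5 → L2 miss wb→B8 [-]
10: W B3 → L0 miss wb→B6 [D]
11: W B3 → L0 hit [D]
12: W B3 → L0 hit [D]
13: W B6 → L0 miss wb→B3 [D]
14: R B3 → L0 miss wb→B6 [-]

DIRTY = [1]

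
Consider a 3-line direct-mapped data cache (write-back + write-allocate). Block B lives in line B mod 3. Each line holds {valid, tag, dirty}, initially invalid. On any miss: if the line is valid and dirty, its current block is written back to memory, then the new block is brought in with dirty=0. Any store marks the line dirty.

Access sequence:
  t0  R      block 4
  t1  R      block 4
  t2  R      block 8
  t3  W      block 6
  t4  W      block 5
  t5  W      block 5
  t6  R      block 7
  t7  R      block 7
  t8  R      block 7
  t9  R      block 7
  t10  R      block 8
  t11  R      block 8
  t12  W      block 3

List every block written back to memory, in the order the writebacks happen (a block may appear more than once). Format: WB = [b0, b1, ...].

WB = [5, 6]

0: R B4 → L1 miss [-]
1: R B4 → L1 hit [-]
2: R B8 → L2 miss [-]
3: W B6 → L0 miss [D]
4: W B5 → L2 miss [D]
5: W B5 → L2 hit [D]
6: R B7 → L1 miss [-]
7: R B7 → L1 hit [-]
8: R B7 → L1 hit [-]
9: R B7 → L1 hit [-]
10: R B8 → L2 miss wb→B5 [-]
11: R B8 → L2 hit [-]
12: W B3 → L0 miss wb→B6 [D]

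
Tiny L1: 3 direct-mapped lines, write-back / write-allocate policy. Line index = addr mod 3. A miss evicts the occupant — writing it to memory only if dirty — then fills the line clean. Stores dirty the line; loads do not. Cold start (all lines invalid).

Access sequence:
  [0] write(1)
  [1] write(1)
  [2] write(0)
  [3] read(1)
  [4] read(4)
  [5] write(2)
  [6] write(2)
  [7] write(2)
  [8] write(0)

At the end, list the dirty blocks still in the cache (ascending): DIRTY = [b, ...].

DIRTY = [0, 2]

0: W B1 -> L1 miss  d=D]
1: W B1 -> L1 hit  d=D]
2: W B0 -> L0 miss  d=D]
3: R B1 -> L1 hit  d=D]
4: R B4 -> L1 miss wb->B1  d=-]
5: W B2 -> L2 miss  d=D]
6: W B2 -> L2 hit  d=D]
7: W B2 -> L2 hit  d=D]
8: W B0 -> L0 hit  d=D]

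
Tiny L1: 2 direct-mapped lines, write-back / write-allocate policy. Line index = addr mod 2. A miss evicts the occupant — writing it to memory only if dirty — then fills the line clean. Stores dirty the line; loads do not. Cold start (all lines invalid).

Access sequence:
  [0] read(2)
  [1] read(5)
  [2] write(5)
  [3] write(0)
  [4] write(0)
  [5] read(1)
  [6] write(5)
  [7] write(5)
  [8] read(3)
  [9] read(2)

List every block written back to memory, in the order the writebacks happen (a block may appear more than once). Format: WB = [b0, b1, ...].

0: R B2 → L0 miss [-]
1: R B5 → L1 miss [-]
2: W B5 → L1 hit [D]
3: W B0 → L0 miss [D]
4: W B0 → L0 hit [D]
5: R B1 → L1 miss wb→B5 [-]
6: W B5 → L1 miss [D]
7: W B5 → L1 hit [D]
8: R B3 → L1 miss wb→B5 [-]
9: R B2 → L0 miss wb→B0 [-]

WB = [5, 5, 0]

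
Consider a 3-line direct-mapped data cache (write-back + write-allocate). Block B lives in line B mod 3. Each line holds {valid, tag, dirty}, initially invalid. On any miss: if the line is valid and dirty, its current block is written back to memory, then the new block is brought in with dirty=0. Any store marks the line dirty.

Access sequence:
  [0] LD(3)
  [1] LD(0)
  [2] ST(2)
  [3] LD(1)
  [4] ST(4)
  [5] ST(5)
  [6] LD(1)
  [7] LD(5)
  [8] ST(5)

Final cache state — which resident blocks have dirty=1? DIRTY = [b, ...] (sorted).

0: R B3 → L0 miss [-]
1: R B0 → L0 miss [-]
2: W B2 → L2 miss [D]
3: R B1 → L1 miss [-]
4: W B4 → L1 miss [D]
5: W B5 → L2 miss wb→B2 [D]
6: R B1 → L1 miss wb→B4 [-]
7: R B5 → L2 hit [D]
8: W B5 → L2 hit [D]

DIRTY = [5]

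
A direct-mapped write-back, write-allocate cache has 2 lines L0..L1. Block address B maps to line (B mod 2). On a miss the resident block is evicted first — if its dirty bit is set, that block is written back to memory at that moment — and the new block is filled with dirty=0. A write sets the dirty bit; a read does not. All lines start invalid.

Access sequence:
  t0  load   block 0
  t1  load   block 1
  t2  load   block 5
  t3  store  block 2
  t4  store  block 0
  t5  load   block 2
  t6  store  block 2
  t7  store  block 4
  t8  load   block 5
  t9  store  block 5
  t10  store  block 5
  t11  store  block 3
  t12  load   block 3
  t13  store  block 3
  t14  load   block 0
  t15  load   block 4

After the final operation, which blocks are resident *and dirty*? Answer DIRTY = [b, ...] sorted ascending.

0: R B0 → L0 miss [-]
1: R B1 → L1 miss [-]
2: R B5 → L1 miss [-]
3: W B2 → L0 miss [D]
4: W B0 → L0 miss wb→B2 [D]
5: R B2 → L0 miss wb→B0 [-]
6: W B2 → L0 hit [D]
7: W B4 → L0 miss wb→B2 [D]
8: R B5 → L1 hit [-]
9: W B5 → L1 hit [D]
10: W B5 → L1 hit [D]
11: W B3 → L1 miss wb→B5 [D]
12: R B3 → L1 hit [D]
13: W B3 → L1 hit [D]
14: R B0 → L0 miss wb→B4 [-]
15: R B4 → L0 miss [-]

DIRTY = [3]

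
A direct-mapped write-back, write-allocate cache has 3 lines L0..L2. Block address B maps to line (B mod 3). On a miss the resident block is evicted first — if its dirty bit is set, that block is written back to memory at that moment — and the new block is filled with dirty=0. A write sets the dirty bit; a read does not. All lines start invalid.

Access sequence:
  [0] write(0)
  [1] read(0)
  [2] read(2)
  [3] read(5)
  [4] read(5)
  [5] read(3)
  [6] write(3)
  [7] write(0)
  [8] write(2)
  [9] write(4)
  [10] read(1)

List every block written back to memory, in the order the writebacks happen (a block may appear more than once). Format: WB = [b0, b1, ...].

WB = [0, 3, 4]

0: W B0 → L0 miss [D]
1: R B0 → L0 hit [D]
2: R B2 → L2 miss [-]
3: R B5 → L2 miss [-]
4: R B5 → L2 hit [-]
5: R B3 → L0 miss wb→B0 [-]
6: W B3 → L0 hit [D]
7: W B0 → L0 miss wb→B3 [D]
8: W B2 → L2 miss [D]
9: W B4 → L1 miss [D]
10: R B1 → L1 miss wb→B4 [-]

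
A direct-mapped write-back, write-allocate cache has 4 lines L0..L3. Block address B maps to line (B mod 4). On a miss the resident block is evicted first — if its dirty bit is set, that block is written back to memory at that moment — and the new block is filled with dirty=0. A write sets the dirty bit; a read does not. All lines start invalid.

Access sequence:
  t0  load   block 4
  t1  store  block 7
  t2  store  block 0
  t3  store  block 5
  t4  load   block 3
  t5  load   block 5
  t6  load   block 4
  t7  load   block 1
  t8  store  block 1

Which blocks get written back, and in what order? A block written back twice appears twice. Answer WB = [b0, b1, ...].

0: R B4 -> L0 miss  d=-]
1: W B7 -> L3 miss  d=D]
2: W B0 -> L0 miss  d=D]
3: W B5 -> L1 miss  d=D]
4: R B3 -> L3 miss wb->B7  d=-]
5: R B5 -> L1 hit  d=D]
6: R B4 -> L0 miss wb->B0  d=-]
7: R B1 -> L1 miss wb->B5  d=-]
8: W B1 -> L1 hit  d=D]

WB = [7, 0, 5]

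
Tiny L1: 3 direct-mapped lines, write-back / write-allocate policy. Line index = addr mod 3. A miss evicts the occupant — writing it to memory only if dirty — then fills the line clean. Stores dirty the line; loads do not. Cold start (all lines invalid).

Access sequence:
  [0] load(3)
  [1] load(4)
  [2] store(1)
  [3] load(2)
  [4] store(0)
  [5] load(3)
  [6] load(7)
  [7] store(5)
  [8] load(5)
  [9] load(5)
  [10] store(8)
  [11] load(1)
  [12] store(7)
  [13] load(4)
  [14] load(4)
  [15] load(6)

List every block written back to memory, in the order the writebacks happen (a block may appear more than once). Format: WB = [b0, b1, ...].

0: R B3 → L0 miss [-]
1: R B4 → L1 miss [-]
2: W B1 → L1 miss [D]
3: R B2 → L2 miss [-]
4: W B0 → L0 miss [D]
5: R B3 → L0 miss wb→B0 [-]
6: R B7 → L1 miss wb→B1 [-]
7: W B5 → L2 miss [D]
8: R B5 → L2 hit [D]
9: R B5 → L2 hit [D]
10: W B8 → L2 miss wb→B5 [D]
11: R B1 → L1 miss [-]
12: W B7 → L1 miss [D]
13: R B4 → L1 miss wb→B7 [-]
14: R B4 → L1 hit [-]
15: R B6 → L0 miss [-]

WB = [0, 1, 5, 7]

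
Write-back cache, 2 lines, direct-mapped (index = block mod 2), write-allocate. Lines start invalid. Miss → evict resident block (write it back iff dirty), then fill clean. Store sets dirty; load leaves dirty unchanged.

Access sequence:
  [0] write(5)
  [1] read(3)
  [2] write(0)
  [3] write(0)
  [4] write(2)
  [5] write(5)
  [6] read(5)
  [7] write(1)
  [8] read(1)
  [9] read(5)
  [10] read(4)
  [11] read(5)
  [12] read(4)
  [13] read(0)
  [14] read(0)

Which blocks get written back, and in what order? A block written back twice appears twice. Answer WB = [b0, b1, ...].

0: W B5 -> L1 miss  d=D]
1: R B3 -> L1 miss wb->B5  d=-]
2: W B0 -> L0 miss  d=D]
3: W B0 -> L0 hit  d=D]
4: W B2 -> L0 miss wb->B0  d=D]
5: W B5 -> L1 miss  d=D]
6: R B5 -> L1 hit  d=D]
7: W B1 -> L1 miss wb->B5  d=D]
8: R B1 -> L1 hit  d=D]
9: R B5 -> L1 miss wb->B1  d=-]
10: R B4 -> L0 miss wb->B2  d=-]
11: R B5 -> L1 hit  d=-]
12: R B4 -> L0 hit  d=-]
13: R B0 -> L0 miss  d=-]
14: R B0 -> L0 hit  d=-]

WB = [5, 0, 5, 1, 2]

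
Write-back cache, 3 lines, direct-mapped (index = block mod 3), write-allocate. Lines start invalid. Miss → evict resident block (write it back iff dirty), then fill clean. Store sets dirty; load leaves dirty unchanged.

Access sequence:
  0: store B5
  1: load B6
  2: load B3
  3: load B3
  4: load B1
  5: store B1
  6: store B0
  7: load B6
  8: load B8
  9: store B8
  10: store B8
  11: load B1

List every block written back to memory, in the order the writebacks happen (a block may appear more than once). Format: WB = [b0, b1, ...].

WB = [0, 5]

0: W B5 -> L2 miss  d=D]
1: R B6 -> L0 miss  d=-]
2: R B3 -> L0 miss  d=-]
3: R B3 -> L0 hit  d=-]
4: R B1 -> L1 miss  d=-]
5: W B1 -> L1 hit  d=D]
6: W B0 -> L0 miss  d=D]
7: R B6 -> L0 miss wb->B0  d=-]
8: R B8 -> L2 miss wb->B5  d=-]
9: W B8 -> L2 hit  d=D]
10: W B8 -> L2 hit  d=D]
11: R B1 -> L1 hit  d=D]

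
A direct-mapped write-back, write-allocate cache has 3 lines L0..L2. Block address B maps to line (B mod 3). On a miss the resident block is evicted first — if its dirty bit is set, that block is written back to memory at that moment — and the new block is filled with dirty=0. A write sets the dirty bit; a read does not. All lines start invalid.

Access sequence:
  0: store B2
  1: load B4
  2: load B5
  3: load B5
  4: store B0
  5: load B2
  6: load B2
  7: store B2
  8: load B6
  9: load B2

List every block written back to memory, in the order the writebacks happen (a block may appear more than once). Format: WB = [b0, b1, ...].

0: W B2 -> L2 miss  d=D]
1: R B4 -> L1 miss  d=-]
2: R B5 -> L2 miss wb->B2  d=-]
3: R B5 -> L2 hit  d=-]
4: W B0 -> L0 miss  d=D]
5: R B2 -> L2 miss  d=-]
6: R B2 -> L2 hit  d=-]
7: W B2 -> L2 hit  d=D]
8: R B6 -> L0 miss wb->B0  d=-]
9: R B2 -> L2 hit  d=D]

WB = [2, 0]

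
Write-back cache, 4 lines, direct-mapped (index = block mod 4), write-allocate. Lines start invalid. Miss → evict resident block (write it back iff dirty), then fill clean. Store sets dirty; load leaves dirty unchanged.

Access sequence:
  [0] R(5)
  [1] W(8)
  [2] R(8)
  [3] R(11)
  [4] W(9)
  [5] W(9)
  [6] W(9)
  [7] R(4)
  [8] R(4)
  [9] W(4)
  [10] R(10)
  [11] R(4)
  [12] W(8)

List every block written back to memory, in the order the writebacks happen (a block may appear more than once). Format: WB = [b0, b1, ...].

WB = [8, 4]

0: R B5 -> L1 miss  d=-]
1: W B8 -> L0 miss  d=D]
2: R B8 -> L0 hit  d=D]
3: R B11 -> L3 miss  d=-]
4: W B9 -> L1 miss  d=D]
5: W B9 -> L1 hit  d=D]
6: W B9 -> L1 hit  d=D]
7: R B4 -> L0 miss wb->B8  d=-]
8: R B4 -> L0 hit  d=-]
9: W B4 -> L0 hit  d=D]
10: R B10 -> L2 miss  d=-]
11: R B4 -> L0 hit  d=D]
12: W B8 -> L0 miss wb->B4  d=D]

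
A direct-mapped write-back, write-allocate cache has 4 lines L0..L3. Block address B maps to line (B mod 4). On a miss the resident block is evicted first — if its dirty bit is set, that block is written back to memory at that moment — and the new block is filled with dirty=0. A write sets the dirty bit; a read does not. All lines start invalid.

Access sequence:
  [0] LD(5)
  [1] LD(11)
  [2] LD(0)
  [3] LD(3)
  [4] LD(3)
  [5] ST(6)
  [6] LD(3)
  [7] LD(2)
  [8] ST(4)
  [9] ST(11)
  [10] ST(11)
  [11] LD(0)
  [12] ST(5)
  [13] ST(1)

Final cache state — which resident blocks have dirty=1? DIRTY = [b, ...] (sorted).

  0 | R B5 → L1 miss [-]
  1 | R B11 → L3 miss [-]
  2 | R B0 → L0 miss [-]
  3 | R B3 → L3 miss [-]
  4 | R B3 → L3 hit [-]
  5 | W B6 → L2 miss [D]
  6 | R B3 → L3 hit [-]
  7 | R B2 → L2 miss wb→B6 [-]
  8 | W B4 → L0 miss [D]
  9 | W B11 → L3 miss [D]
  10 | W B11 → L3 hit [D]
  11 | R B0 → L0 miss wb→B4 [-]
  12 | W B5 → L1 hit [D]
  13 | W B1 → L1 miss wb→B5 [D]

DIRTY = [1, 11]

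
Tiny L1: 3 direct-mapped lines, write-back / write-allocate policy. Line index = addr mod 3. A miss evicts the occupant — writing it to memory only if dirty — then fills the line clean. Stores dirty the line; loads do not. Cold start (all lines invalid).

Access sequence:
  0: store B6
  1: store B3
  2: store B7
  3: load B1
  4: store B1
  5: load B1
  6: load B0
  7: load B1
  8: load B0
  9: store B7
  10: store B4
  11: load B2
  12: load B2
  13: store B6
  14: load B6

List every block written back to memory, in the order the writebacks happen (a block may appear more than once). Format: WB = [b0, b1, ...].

0: W B6 → L0 miss [D]
1: W B3 → L0 miss wb→B6 [D]
2: W B7 → L1 miss [D]
3: R B1 → L1 miss wb→B7 [-]
4: W B1 → L1 hit [D]
5: R B1 → L1 hit [D]
6: R B0 → L0 miss wb→B3 [-]
7: R B1 → L1 hit [D]
8: R B0 → L0 hit [-]
9: W B7 → L1 miss wb→B1 [D]
10: W B4 → L1 miss wb→B7 [D]
11: R B2 → L2 miss [-]
12: R B2 → L2 hit [-]
13: W B6 → L0 miss [D]
14: R B6 → L0 hit [D]

WB = [6, 7, 3, 1, 7]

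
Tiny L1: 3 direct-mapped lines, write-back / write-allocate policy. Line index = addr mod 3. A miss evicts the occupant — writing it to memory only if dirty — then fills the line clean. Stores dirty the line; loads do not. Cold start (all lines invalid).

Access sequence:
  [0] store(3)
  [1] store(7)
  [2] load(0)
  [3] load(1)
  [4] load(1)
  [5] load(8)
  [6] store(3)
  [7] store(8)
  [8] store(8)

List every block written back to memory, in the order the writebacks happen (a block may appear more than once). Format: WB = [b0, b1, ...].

  0 | W B3 → L0 miss [D]
  1 | W B7 → L1 miss [D]
  2 | R B0 → L0 miss wb→B3 [-]
  3 | R B1 → L1 miss wb→B7 [-]
  4 | R B1 → L1 hit [-]
  5 | R B8 → L2 miss [-]
  6 | W B3 → L0 miss [D]
  7 | W B8 → L2 hit [D]
  8 | W B8 → L2 hit [D]

WB = [3, 7]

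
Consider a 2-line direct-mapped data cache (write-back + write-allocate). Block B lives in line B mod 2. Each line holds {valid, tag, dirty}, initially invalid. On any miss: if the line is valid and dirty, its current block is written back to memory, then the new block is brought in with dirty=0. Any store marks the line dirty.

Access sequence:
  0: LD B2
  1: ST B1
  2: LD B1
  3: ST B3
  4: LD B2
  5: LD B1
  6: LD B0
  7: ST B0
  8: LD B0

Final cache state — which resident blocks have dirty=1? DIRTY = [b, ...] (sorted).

0: R B2 → L0 miss [-]
1: W B1 → L1 miss [D]
2: R B1 → L1 hit [D]
3: W B3 → L1 miss wb→B1 [D]
4: R B2 → L0 hit [-]
5: R B1 → L1 miss wb→B3 [-]
6: R B0 → L0 miss [-]
7: W B0 → L0 hit [D]
8: R B0 → L0 hit [D]

DIRTY = [0]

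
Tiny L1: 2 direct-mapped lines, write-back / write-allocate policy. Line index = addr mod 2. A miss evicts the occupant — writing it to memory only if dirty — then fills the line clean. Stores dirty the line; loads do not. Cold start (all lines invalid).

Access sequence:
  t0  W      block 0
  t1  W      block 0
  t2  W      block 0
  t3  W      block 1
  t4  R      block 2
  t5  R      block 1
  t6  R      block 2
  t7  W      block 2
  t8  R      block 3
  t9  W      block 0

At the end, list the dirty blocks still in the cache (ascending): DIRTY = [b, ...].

DIRTY = [0]

  0 | W B0 → L0 miss [D]
  1 | W B0 → L0 hit [D]
  2 | W B0 → L0 hit [D]
  3 | W B1 → L1 miss [D]
  4 | R B2 → L0 miss wb→B0 [-]
  5 | R B1 → L1 hit [D]
  6 | R B2 → L0 hit [-]
  7 | W B2 → L0 hit [D]
  8 | R B3 → L1 miss wb→B1 [-]
  9 | W B0 → L0 miss wb→B2 [D]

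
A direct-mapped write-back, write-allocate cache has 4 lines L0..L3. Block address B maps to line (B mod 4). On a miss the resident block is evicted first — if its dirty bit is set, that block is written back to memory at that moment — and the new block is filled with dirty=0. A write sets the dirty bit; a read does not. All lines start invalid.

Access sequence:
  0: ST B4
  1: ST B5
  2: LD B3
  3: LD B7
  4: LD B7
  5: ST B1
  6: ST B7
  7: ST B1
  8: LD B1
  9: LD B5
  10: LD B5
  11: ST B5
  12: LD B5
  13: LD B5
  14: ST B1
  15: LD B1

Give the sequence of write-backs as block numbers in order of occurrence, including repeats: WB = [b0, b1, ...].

  0 | W B4 → L0 miss [D]
  1 | W B5 → L1 miss [D]
  2 | R B3 → L3 miss [-]
  3 | R B7 → L3 miss [-]
  4 | R B7 → L3 hit [-]
  5 | W B1 → L1 miss wb→B5 [D]
  6 | W B7 → L3 hit [D]
  7 | W B1 → L1 hit [D]
  8 | R B1 → L1 hit [D]
  9 | R B5 → L1 miss wb→B1 [-]
  10 | R B5 → L1 hit [-]
  11 | W B5 → L1 hit [D]
  12 | R B5 → L1 hit [D]
  13 | R B5 → L1 hit [D]
  14 | W B1 → L1 miss wb→B5 [D]
  15 | R B1 → L1 hit [D]

WB = [5, 1, 5]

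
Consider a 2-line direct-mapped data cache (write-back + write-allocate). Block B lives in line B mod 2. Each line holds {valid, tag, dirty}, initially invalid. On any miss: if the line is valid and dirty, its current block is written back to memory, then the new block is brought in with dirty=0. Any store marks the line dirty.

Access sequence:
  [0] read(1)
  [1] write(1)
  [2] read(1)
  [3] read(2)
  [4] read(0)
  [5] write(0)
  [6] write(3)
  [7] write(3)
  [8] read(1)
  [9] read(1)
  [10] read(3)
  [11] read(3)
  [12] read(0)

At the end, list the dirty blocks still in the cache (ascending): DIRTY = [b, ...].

DIRTY = [0]

0: R B1 -> L1 miss  d=-]
1: W B1 -> L1 hit  d=D]
2: R B1 -> L1 hit  d=D]
3: R B2 -> L0 miss  d=-]
4: R B0 -> L0 miss  d=-]
5: W B0 -> L0 hit  d=D]
6: W B3 -> L1 miss wb->B1  d=D]
7: W B3 -> L1 hit  d=D]
8: R B1 -> L1 miss wb->B3  d=-]
9: R B1 -> L1 hit  d=-]
10: R B3 -> L1 miss  d=-]
11: R B3 -> L1 hit  d=-]
12: R B0 -> L0 hit  d=D]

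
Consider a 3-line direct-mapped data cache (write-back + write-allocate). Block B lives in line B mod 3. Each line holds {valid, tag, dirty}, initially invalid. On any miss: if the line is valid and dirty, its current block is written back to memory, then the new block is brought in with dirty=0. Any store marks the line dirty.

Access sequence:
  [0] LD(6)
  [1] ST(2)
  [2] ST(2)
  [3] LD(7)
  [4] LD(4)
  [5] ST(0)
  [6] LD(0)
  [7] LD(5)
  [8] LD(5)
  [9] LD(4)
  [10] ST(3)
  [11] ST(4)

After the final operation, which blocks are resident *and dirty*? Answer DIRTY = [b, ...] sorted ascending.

DIRTY = [3, 4]

0: R B6 -> L0 miss  d=-]
1: W B2 -> L2 miss  d=D]
2: W B2 -> L2 hit  d=D]
3: R B7 -> L1 miss  d=-]
4: R B4 -> L1 miss  d=-]
5: W B0 -> L0 miss  d=D]
6: R B0 -> L0 hit  d=D]
7: R B5 -> L2 miss wb->B2  d=-]
8: R B5 -> L2 hit  d=-]
9: R B4 -> L1 hit  d=-]
10: W B3 -> L0 miss wb->B0  d=D]
11: W B4 -> L1 hit  d=D]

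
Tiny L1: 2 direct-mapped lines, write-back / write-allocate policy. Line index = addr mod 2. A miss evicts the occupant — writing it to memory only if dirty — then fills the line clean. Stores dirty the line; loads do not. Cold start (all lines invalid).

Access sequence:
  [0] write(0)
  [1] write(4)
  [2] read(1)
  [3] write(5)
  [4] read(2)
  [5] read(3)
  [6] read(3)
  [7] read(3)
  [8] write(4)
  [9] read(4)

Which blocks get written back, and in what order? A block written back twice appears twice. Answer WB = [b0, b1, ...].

0: W B0 -> L0 miss  d=D]
1: W B4 -> L0 miss wb->B0  d=D]
2: R B1 -> L1 miss  d=-]
3: W B5 -> L1 miss  d=D]
4: R B2 -> L0 miss wb->B4  d=-]
5: R B3 -> L1 miss wb->B5  d=-]
6: R B3 -> L1 hit  d=-]
7: R B3 -> L1 hit  d=-]
8: W B4 -> L0 miss  d=D]
9: R B4 -> L0 hit  d=D]

WB = [0, 4, 5]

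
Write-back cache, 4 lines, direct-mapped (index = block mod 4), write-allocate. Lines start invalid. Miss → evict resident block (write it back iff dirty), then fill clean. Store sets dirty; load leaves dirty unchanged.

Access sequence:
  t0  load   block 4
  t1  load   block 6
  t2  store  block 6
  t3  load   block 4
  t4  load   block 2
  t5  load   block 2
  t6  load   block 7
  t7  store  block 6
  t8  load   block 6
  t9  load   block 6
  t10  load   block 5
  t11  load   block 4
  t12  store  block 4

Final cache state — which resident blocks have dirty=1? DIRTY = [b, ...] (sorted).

0: R B4 -> L0 miss  d=-]
1: R B6 -> L2 miss  d=-]
2: W B6 -> L2 hit  d=D]
3: R B4 -> L0 hit  d=-]
4: R B2 -> L2 miss wb->B6  d=-]
5: R B2 -> L2 hit  d=-]
6: R B7 -> L3 miss  d=-]
7: W B6 -> L2 miss  d=D]
8: R B6 -> L2 hit  d=D]
9: R B6 -> L2 hit  d=D]
10: R B5 -> L1 miss  d=-]
11: R B4 -> L0 hit  d=-]
12: W B4 -> L0 hit  d=D]

DIRTY = [4, 6]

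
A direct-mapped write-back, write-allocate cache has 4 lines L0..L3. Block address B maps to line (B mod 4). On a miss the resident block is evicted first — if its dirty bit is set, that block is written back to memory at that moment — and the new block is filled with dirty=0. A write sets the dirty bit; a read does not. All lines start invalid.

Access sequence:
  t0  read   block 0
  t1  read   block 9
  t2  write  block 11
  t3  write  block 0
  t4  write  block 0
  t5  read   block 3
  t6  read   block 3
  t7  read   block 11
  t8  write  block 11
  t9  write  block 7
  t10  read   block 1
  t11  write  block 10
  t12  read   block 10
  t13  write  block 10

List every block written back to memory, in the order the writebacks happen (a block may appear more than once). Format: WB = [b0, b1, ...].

  0 | R B0 → L0 miss [-]
  1 | R B9 → L1 miss [-]
  2 | W B11 → L3 miss [D]
  3 | W B0 → L0 hit [D]
  4 | W B0 → L0 hit [D]
  5 | R B3 → L3 miss wb→B11 [-]
  6 | R B3 → L3 hit [-]
  7 | R B11 → L3 miss [-]
  8 | W B11 → L3 hit [D]
  9 | W B7 → L3 miss wb→B11 [D]
  10 | R B1 → L1 miss [-]
  11 | W B10 → L2 miss [D]
  12 | R B10 → L2 hit [D]
  13 | W B10 → L2 hit [D]

WB = [11, 11]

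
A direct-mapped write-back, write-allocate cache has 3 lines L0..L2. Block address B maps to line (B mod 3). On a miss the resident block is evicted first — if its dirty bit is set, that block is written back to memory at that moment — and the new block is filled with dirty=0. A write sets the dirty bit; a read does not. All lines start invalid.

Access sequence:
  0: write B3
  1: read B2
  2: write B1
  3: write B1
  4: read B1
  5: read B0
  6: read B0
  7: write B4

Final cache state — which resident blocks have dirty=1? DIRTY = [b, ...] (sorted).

0: W B3 → L0 miss [D]
1: R B2 → L2 miss [-]
2: W B1 → L1 miss [D]
3: W B1 → L1 hit [D]
4: R B1 → L1 hit [D]
5: R B0 → L0 miss wb→B3 [-]
6: R B0 → L0 hit [-]
7: W B4 → L1 miss wb→B1 [D]

DIRTY = [4]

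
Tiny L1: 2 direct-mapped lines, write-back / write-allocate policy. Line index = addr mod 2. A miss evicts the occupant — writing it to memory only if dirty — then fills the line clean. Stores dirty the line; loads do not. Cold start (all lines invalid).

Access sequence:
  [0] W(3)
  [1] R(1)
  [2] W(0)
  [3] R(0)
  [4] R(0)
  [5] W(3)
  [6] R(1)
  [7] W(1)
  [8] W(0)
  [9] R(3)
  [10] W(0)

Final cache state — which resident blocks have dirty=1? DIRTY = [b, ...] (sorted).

DIRTY = [0]

  0 | W B3 → L1 miss [D]
  1 | R B1 → L1 miss wb→B3 [-]
  2 | W B0 → L0 miss [D]
  3 | R B0 → L0 hit [D]
  4 | R B0 → L0 hit [D]
  5 | W B3 → L1 miss [D]
  6 | R B1 → L1 miss wb→B3 [-]
  7 | W B1 → L1 hit [D]
  8 | W B0 → L0 hit [D]
  9 | R B3 → L1 miss wb→B1 [-]
  10 | W B0 → L0 hit [D]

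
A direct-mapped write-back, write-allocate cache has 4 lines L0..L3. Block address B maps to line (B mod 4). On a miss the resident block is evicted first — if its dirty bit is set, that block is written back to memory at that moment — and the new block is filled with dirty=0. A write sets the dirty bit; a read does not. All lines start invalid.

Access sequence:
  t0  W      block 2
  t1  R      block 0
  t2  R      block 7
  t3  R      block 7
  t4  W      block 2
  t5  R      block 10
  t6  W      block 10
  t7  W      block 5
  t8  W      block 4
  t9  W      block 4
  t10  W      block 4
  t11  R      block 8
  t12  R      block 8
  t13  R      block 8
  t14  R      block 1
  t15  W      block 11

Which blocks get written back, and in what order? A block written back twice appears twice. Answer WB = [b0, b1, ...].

0: W B2 → L2 miss [D]
1: R B0 → L0 miss [-]
2: R B7 → L3 miss [-]
3: R B7 → L3 hit [-]
4: W B2 → L2 hit [D]
5: R B10 → L2 miss wb→B2 [-]
6: W B10 → L2 hit [D]
7: W B5 → L1 miss [D]
8: W B4 → L0 miss [D]
9: W B4 → L0 hit [D]
10: W B4 → L0 hit [D]
11: R B8 → L0 miss wb→B4 [-]
12: R B8 → L0 hit [-]
13: R B8 → L0 hit [-]
14: R B1 → L1 miss wb→B5 [-]
15: W B11 → L3 miss [D]

WB = [2, 4, 5]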